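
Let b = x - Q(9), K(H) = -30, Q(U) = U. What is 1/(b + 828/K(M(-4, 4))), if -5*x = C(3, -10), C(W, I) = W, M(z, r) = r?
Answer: -5/186 ≈ -0.026882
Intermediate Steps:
x = -3/5 (x = -1/5*3 = -3/5 ≈ -0.60000)
b = -48/5 (b = -3/5 - 1*9 = -3/5 - 9 = -48/5 ≈ -9.6000)
1/(b + 828/K(M(-4, 4))) = 1/(-48/5 + 828/(-30)) = 1/(-48/5 + 828*(-1/30)) = 1/(-48/5 - 138/5) = 1/(-186/5) = -5/186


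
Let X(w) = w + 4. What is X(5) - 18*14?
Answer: -243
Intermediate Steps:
X(w) = 4 + w
X(5) - 18*14 = (4 + 5) - 18*14 = 9 - 252 = -243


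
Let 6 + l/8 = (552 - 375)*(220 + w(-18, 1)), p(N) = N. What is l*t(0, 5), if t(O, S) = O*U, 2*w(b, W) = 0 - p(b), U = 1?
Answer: 0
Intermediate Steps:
w(b, W) = -b/2 (w(b, W) = (0 - b)/2 = (-b)/2 = -b/2)
t(O, S) = O (t(O, S) = O*1 = O)
l = 324216 (l = -48 + 8*((552 - 375)*(220 - ½*(-18))) = -48 + 8*(177*(220 + 9)) = -48 + 8*(177*229) = -48 + 8*40533 = -48 + 324264 = 324216)
l*t(0, 5) = 324216*0 = 0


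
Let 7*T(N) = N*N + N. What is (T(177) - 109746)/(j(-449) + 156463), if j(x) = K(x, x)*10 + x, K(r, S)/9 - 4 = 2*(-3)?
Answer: -368358/545419 ≈ -0.67537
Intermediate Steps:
K(r, S) = -18 (K(r, S) = 36 + 9*(2*(-3)) = 36 + 9*(-6) = 36 - 54 = -18)
T(N) = N/7 + N²/7 (T(N) = (N*N + N)/7 = (N² + N)/7 = (N + N²)/7 = N/7 + N²/7)
j(x) = -180 + x (j(x) = -18*10 + x = -180 + x)
(T(177) - 109746)/(j(-449) + 156463) = ((⅐)*177*(1 + 177) - 109746)/((-180 - 449) + 156463) = ((⅐)*177*178 - 109746)/(-629 + 156463) = (31506/7 - 109746)/155834 = -736716/7*1/155834 = -368358/545419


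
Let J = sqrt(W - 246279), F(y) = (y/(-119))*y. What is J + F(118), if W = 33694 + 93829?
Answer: -13924/119 + 2*I*sqrt(29689) ≈ -117.01 + 344.61*I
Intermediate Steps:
W = 127523
F(y) = -y**2/119 (F(y) = (y*(-1/119))*y = (-y/119)*y = -y**2/119)
J = 2*I*sqrt(29689) (J = sqrt(127523 - 246279) = sqrt(-118756) = 2*I*sqrt(29689) ≈ 344.61*I)
J + F(118) = 2*I*sqrt(29689) - 1/119*118**2 = 2*I*sqrt(29689) - 1/119*13924 = 2*I*sqrt(29689) - 13924/119 = -13924/119 + 2*I*sqrt(29689)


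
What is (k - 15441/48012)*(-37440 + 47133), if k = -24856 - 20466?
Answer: -7030705450455/16004 ≈ -4.3931e+8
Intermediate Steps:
k = -45322
(k - 15441/48012)*(-37440 + 47133) = (-45322 - 15441/48012)*(-37440 + 47133) = (-45322 - 15441*1/48012)*9693 = (-45322 - 5147/16004)*9693 = -725338435/16004*9693 = -7030705450455/16004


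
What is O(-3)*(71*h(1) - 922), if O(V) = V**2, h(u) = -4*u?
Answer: -10854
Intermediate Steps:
O(-3)*(71*h(1) - 922) = (-3)**2*(71*(-4*1) - 922) = 9*(71*(-4) - 922) = 9*(-284 - 922) = 9*(-1206) = -10854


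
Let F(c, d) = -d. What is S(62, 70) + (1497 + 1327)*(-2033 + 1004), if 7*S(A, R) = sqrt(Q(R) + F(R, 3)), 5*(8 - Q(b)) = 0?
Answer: -2905896 + sqrt(5)/7 ≈ -2.9059e+6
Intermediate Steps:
Q(b) = 8 (Q(b) = 8 - 1/5*0 = 8 + 0 = 8)
S(A, R) = sqrt(5)/7 (S(A, R) = sqrt(8 - 1*3)/7 = sqrt(8 - 3)/7 = sqrt(5)/7)
S(62, 70) + (1497 + 1327)*(-2033 + 1004) = sqrt(5)/7 + (1497 + 1327)*(-2033 + 1004) = sqrt(5)/7 + 2824*(-1029) = sqrt(5)/7 - 2905896 = -2905896 + sqrt(5)/7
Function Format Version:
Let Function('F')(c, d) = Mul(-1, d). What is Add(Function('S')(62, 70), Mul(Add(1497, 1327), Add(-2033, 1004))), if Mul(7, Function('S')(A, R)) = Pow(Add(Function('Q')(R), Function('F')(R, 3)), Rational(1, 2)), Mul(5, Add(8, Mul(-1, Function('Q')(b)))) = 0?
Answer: Add(-2905896, Mul(Rational(1, 7), Pow(5, Rational(1, 2)))) ≈ -2.9059e+6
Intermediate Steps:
Function('Q')(b) = 8 (Function('Q')(b) = Add(8, Mul(Rational(-1, 5), 0)) = Add(8, 0) = 8)
Function('S')(A, R) = Mul(Rational(1, 7), Pow(5, Rational(1, 2))) (Function('S')(A, R) = Mul(Rational(1, 7), Pow(Add(8, Mul(-1, 3)), Rational(1, 2))) = Mul(Rational(1, 7), Pow(Add(8, -3), Rational(1, 2))) = Mul(Rational(1, 7), Pow(5, Rational(1, 2))))
Add(Function('S')(62, 70), Mul(Add(1497, 1327), Add(-2033, 1004))) = Add(Mul(Rational(1, 7), Pow(5, Rational(1, 2))), Mul(Add(1497, 1327), Add(-2033, 1004))) = Add(Mul(Rational(1, 7), Pow(5, Rational(1, 2))), Mul(2824, -1029)) = Add(Mul(Rational(1, 7), Pow(5, Rational(1, 2))), -2905896) = Add(-2905896, Mul(Rational(1, 7), Pow(5, Rational(1, 2))))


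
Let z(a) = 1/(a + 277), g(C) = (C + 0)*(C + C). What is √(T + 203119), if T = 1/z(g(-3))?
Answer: √203414 ≈ 451.01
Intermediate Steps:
g(C) = 2*C² (g(C) = C*(2*C) = 2*C²)
z(a) = 1/(277 + a)
T = 295 (T = 1/(1/(277 + 2*(-3)²)) = 1/(1/(277 + 2*9)) = 1/(1/(277 + 18)) = 1/(1/295) = 295)
√(T + 203119) = √(295 + 203119) = √203414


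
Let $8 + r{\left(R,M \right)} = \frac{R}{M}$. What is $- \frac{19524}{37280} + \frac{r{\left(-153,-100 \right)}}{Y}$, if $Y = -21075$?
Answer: $- \frac{514033873}{982095000} \approx -0.52341$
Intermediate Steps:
$r{\left(R,M \right)} = -8 + \frac{R}{M}$
$- \frac{19524}{37280} + \frac{r{\left(-153,-100 \right)}}{Y} = - \frac{19524}{37280} + \frac{-8 - \frac{153}{-100}}{-21075} = \left(-19524\right) \frac{1}{37280} + \left(-8 - - \frac{153}{100}\right) \left(- \frac{1}{21075}\right) = - \frac{4881}{9320} + \left(-8 + \frac{153}{100}\right) \left(- \frac{1}{21075}\right) = - \frac{4881}{9320} - - \frac{647}{2107500} = - \frac{4881}{9320} + \frac{647}{2107500} = - \frac{514033873}{982095000}$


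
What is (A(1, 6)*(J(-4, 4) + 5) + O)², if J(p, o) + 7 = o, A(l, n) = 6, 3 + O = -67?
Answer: 3364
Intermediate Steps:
O = -70 (O = -3 - 67 = -70)
J(p, o) = -7 + o
(A(1, 6)*(J(-4, 4) + 5) + O)² = (6*((-7 + 4) + 5) - 70)² = (6*(-3 + 5) - 70)² = (6*2 - 70)² = (12 - 70)² = (-58)² = 3364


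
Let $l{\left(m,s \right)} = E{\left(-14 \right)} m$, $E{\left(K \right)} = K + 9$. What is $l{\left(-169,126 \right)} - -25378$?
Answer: $26223$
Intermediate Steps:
$E{\left(K \right)} = 9 + K$
$l{\left(m,s \right)} = - 5 m$ ($l{\left(m,s \right)} = \left(9 - 14\right) m = - 5 m$)
$l{\left(-169,126 \right)} - -25378 = \left(-5\right) \left(-169\right) - -25378 = 845 + 25378 = 26223$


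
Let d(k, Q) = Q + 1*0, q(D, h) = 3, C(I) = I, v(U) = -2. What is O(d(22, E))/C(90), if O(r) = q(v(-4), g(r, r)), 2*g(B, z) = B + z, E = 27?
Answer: 1/30 ≈ 0.033333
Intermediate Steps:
g(B, z) = B/2 + z/2 (g(B, z) = (B + z)/2 = B/2 + z/2)
d(k, Q) = Q (d(k, Q) = Q + 0 = Q)
O(r) = 3
O(d(22, E))/C(90) = 3/90 = 3*(1/90) = 1/30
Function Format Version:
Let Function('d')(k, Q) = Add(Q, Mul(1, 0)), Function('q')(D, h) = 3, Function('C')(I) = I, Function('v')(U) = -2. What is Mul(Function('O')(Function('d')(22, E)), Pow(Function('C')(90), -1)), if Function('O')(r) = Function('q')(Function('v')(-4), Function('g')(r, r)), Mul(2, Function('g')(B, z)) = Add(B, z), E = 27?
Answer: Rational(1, 30) ≈ 0.033333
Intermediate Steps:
Function('g')(B, z) = Add(Mul(Rational(1, 2), B), Mul(Rational(1, 2), z)) (Function('g')(B, z) = Mul(Rational(1, 2), Add(B, z)) = Add(Mul(Rational(1, 2), B), Mul(Rational(1, 2), z)))
Function('d')(k, Q) = Q (Function('d')(k, Q) = Add(Q, 0) = Q)
Function('O')(r) = 3
Mul(Function('O')(Function('d')(22, E)), Pow(Function('C')(90), -1)) = Mul(3, Pow(90, -1)) = Mul(3, Rational(1, 90)) = Rational(1, 30)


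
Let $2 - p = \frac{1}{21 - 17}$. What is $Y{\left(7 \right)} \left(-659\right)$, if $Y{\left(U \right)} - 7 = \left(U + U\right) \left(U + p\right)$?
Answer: $- \frac{170681}{2} \approx -85341.0$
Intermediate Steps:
$p = \frac{7}{4}$ ($p = 2 - \frac{1}{21 - 17} = 2 - \frac{1}{4} = \frac{7}{4} \approx 1.75$)
$Y{\left(U \right)} = 7 + 2 U \left(\frac{7}{4} + U\right)$ ($Y{\left(U \right)} = 7 + \left(U + U\right) \left(U + \frac{7}{4}\right) = 7 + 2 U \left(\frac{7}{4} + U\right)$)
$Y{\left(7 \right)} \left(-659\right) = \left(7 + 2 \cdot 7^{2} + \frac{7}{2} \cdot 7\right) \left(-659\right) = \left(7 + 2 \cdot 49 + \frac{49}{2}\right) \left(-659\right) = \left(7 + 98 + \frac{49}{2}\right) \left(-659\right) = \frac{259}{2} \left(-659\right) = - \frac{170681}{2}$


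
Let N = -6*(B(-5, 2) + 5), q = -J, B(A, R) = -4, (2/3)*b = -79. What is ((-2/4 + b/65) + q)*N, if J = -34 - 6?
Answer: -14694/65 ≈ -226.06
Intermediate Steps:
b = -237/2 (b = (3/2)*(-79) = -237/2 ≈ -118.50)
J = -40
q = 40 (q = -1*(-40) = 40)
N = -6 (N = -6*(-4 + 5) = -6*1 = -6)
((-2/4 + b/65) + q)*N = ((-2/4 - 237/2/65) + 40)*(-6) = ((-2*1/4 - 237/2*1/65) + 40)*(-6) = ((-1/2 - 237/130) + 40)*(-6) = (-151/65 + 40)*(-6) = (2449/65)*(-6) = -14694/65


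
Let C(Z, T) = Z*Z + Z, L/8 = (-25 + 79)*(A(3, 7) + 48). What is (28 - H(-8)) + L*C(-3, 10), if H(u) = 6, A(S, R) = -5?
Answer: 111478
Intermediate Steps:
L = 18576 (L = 8*((-25 + 79)*(-5 + 48)) = 8*(54*43) = 8*2322 = 18576)
C(Z, T) = Z + Z² (C(Z, T) = Z² + Z = Z + Z²)
(28 - H(-8)) + L*C(-3, 10) = (28 - 1*6) + 18576*(-3*(1 - 3)) = (28 - 6) + 18576*(-3*(-2)) = 22 + 18576*6 = 22 + 111456 = 111478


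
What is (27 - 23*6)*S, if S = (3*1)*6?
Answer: -1998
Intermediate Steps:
S = 18 (S = 3*6 = 18)
(27 - 23*6)*S = (27 - 23*6)*18 = (27 - 138)*18 = -111*18 = -1998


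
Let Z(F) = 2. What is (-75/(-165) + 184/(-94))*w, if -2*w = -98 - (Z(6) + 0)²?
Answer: -39627/517 ≈ -76.648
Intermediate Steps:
w = 51 (w = -(-98 - (2 + 0)²)/2 = -(-98 - 1*2²)/2 = -(-98 - 1*4)/2 = -(-98 - 4)/2 = -½*(-102) = 51)
(-75/(-165) + 184/(-94))*w = (-75/(-165) + 184/(-94))*51 = (-75*(-1/165) + 184*(-1/94))*51 = (5/11 - 92/47)*51 = -777/517*51 = -39627/517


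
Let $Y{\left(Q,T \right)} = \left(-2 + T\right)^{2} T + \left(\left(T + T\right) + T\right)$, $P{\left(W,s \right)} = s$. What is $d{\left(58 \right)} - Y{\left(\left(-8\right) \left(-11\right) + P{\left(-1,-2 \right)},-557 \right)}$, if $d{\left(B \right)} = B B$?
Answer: $174056952$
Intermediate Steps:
$d{\left(B \right)} = B^{2}$
$Y{\left(Q,T \right)} = 3 T + T \left(-2 + T\right)^{2}$ ($Y{\left(Q,T \right)} = T \left(-2 + T\right)^{2} + \left(2 T + T\right) = T \left(-2 + T\right)^{2} + 3 T = 3 T + T \left(-2 + T\right)^{2}$)
$d{\left(58 \right)} - Y{\left(\left(-8\right) \left(-11\right) + P{\left(-1,-2 \right)},-557 \right)} = 58^{2} - - 557 \left(3 + \left(-2 - 557\right)^{2}\right) = 3364 - - 557 \left(3 + \left(-559\right)^{2}\right) = 3364 - - 557 \left(3 + 312481\right) = 3364 - \left(-557\right) 312484 = 3364 - -174053588 = 3364 + 174053588 = 174056952$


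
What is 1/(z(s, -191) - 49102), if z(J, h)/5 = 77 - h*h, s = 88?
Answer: -1/231122 ≈ -4.3267e-6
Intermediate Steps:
z(J, h) = 385 - 5*h² (z(J, h) = 5*(77 - h*h) = 5*(77 - h²) = 385 - 5*h²)
1/(z(s, -191) - 49102) = 1/((385 - 5*(-191)²) - 49102) = 1/((385 - 5*36481) - 49102) = 1/((385 - 182405) - 49102) = 1/(-182020 - 49102) = 1/(-231122) = -1/231122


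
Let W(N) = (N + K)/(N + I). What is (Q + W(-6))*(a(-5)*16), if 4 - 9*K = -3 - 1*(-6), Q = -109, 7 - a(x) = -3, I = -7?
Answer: -2032000/117 ≈ -17368.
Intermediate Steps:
a(x) = 10 (a(x) = 7 - 1*(-3) = 7 + 3 = 10)
K = 1/9 (K = 4/9 - (-3 - 1*(-6))/9 = 4/9 - (-3 + 6)/9 = 4/9 - 1/9*3 = 4/9 - 1/3 = 1/9 ≈ 0.11111)
W(N) = (1/9 + N)/(-7 + N) (W(N) = (N + 1/9)/(N - 7) = (1/9 + N)/(-7 + N))
(Q + W(-6))*(a(-5)*16) = (-109 + (1/9 - 6)/(-7 - 6))*(10*16) = (-109 - 53/9/(-13))*160 = (-109 - 1/13*(-53/9))*160 = (-109 + 53/117)*160 = -12700/117*160 = -2032000/117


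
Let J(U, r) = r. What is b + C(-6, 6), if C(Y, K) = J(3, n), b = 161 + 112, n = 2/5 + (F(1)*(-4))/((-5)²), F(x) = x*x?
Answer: 6831/25 ≈ 273.24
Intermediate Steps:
F(x) = x²
n = 6/25 (n = 2/5 + (1²*(-4))/((-5)²) = 2*(⅕) + (1*(-4))/25 = ⅖ - 4*1/25 = ⅖ - 4/25 = 6/25 ≈ 0.24000)
b = 273
C(Y, K) = 6/25
b + C(-6, 6) = 273 + 6/25 = 6831/25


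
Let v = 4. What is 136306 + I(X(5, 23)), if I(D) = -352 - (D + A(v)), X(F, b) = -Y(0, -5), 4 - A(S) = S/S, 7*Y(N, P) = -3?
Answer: 951654/7 ≈ 1.3595e+5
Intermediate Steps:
Y(N, P) = -3/7 (Y(N, P) = (1/7)*(-3) = -3/7)
A(S) = 3 (A(S) = 4 - S/S = 4 - 1*1 = 4 - 1 = 3)
X(F, b) = 3/7 (X(F, b) = -1*(-3/7) = 3/7)
I(D) = -355 - D (I(D) = -352 - (D + 3) = -352 - (3 + D) = -352 + (-3 - D) = -355 - D)
136306 + I(X(5, 23)) = 136306 + (-355 - 1*3/7) = 136306 + (-355 - 3/7) = 136306 - 2488/7 = 951654/7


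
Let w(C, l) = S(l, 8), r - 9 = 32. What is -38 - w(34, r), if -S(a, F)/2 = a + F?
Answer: 60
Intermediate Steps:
S(a, F) = -2*F - 2*a (S(a, F) = -2*(a + F) = -2*(F + a) = -2*F - 2*a)
r = 41 (r = 9 + 32 = 41)
w(C, l) = -16 - 2*l (w(C, l) = -2*8 - 2*l = -16 - 2*l)
-38 - w(34, r) = -38 - (-16 - 2*41) = -38 - (-16 - 82) = -38 - 1*(-98) = -38 + 98 = 60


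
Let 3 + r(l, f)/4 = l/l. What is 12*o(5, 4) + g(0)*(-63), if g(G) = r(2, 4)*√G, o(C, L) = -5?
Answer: -60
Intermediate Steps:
r(l, f) = -8 (r(l, f) = -12 + 4*(l/l) = -12 + 4*1 = -12 + 4 = -8)
g(G) = -8*√G
12*o(5, 4) + g(0)*(-63) = 12*(-5) - 8*√0*(-63) = -60 - 8*0*(-63) = -60 + 0*(-63) = -60 + 0 = -60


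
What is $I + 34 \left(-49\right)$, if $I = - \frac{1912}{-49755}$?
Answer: $- \frac{82889918}{49755} \approx -1666.0$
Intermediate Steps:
$I = \frac{1912}{49755}$ ($I = \left(-1912\right) \left(- \frac{1}{49755}\right) = \frac{1912}{49755} \approx 0.038428$)
$I + 34 \left(-49\right) = \frac{1912}{49755} + 34 \left(-49\right) = \frac{1912}{49755} - 1666 = - \frac{82889918}{49755}$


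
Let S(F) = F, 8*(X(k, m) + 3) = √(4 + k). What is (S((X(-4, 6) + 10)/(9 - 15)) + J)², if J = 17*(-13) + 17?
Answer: 1515361/36 ≈ 42093.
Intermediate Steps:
X(k, m) = -3 + √(4 + k)/8
J = -204 (J = -221 + 17 = -204)
(S((X(-4, 6) + 10)/(9 - 15)) + J)² = (((-3 + √(4 - 4)/8) + 10)/(9 - 15) - 204)² = (((-3 + √0/8) + 10)/(-6) - 204)² = (((-3 + (⅛)*0) + 10)*(-⅙) - 204)² = (((-3 + 0) + 10)*(-⅙) - 204)² = ((-3 + 10)*(-⅙) - 204)² = (7*(-⅙) - 204)² = (-7/6 - 204)² = (-1231/6)² = 1515361/36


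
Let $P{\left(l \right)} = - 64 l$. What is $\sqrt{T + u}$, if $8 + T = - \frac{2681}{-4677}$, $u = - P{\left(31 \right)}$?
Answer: $\frac{\sqrt{43236213141}}{4677} \approx 44.459$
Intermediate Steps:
$u = 1984$ ($u = - \left(-64\right) 31 = \left(-1\right) \left(-1984\right) = 1984$)
$T = - \frac{34735}{4677}$ ($T = -8 - \frac{2681}{-4677} = -8 - - \frac{2681}{4677} = -8 + \frac{2681}{4677} = - \frac{34735}{4677} \approx -7.4268$)
$\sqrt{T + u} = \sqrt{- \frac{34735}{4677} + 1984} = \sqrt{\frac{9244433}{4677}} = \frac{\sqrt{43236213141}}{4677}$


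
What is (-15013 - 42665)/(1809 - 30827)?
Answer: 28839/14509 ≈ 1.9877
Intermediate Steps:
(-15013 - 42665)/(1809 - 30827) = -57678/(-29018) = -57678*(-1/29018) = 28839/14509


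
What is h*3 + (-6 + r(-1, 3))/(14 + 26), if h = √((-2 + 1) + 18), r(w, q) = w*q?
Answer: -9/40 + 3*√17 ≈ 12.144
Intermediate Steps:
r(w, q) = q*w
h = √17 (h = √(-1 + 18) = √17 ≈ 4.1231)
h*3 + (-6 + r(-1, 3))/(14 + 26) = √17*3 + (-6 + 3*(-1))/(14 + 26) = 3*√17 + (-6 - 3)/40 = 3*√17 - 9*1/40 = 3*√17 - 9/40 = -9/40 + 3*√17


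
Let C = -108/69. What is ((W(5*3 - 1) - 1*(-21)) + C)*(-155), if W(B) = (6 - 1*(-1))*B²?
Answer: -4960465/23 ≈ -2.1567e+5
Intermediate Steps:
W(B) = 7*B² (W(B) = (6 + 1)*B² = 7*B²)
C = -36/23 (C = -108*1/69 = -36/23 ≈ -1.5652)
((W(5*3 - 1) - 1*(-21)) + C)*(-155) = ((7*(5*3 - 1)² - 1*(-21)) - 36/23)*(-155) = ((7*(15 - 1)² + 21) - 36/23)*(-155) = ((7*14² + 21) - 36/23)*(-155) = ((7*196 + 21) - 36/23)*(-155) = ((1372 + 21) - 36/23)*(-155) = (1393 - 36/23)*(-155) = (32003/23)*(-155) = -4960465/23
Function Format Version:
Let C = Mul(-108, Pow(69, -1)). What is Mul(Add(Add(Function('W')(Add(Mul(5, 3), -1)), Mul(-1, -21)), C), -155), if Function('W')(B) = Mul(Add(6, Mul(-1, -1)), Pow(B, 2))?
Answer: Rational(-4960465, 23) ≈ -2.1567e+5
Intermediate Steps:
Function('W')(B) = Mul(7, Pow(B, 2)) (Function('W')(B) = Mul(Add(6, 1), Pow(B, 2)) = Mul(7, Pow(B, 2)))
C = Rational(-36, 23) (C = Mul(-108, Rational(1, 69)) = Rational(-36, 23) ≈ -1.5652)
Mul(Add(Add(Function('W')(Add(Mul(5, 3), -1)), Mul(-1, -21)), C), -155) = Mul(Add(Add(Mul(7, Pow(Add(Mul(5, 3), -1), 2)), Mul(-1, -21)), Rational(-36, 23)), -155) = Mul(Add(Add(Mul(7, Pow(Add(15, -1), 2)), 21), Rational(-36, 23)), -155) = Mul(Add(Add(Mul(7, Pow(14, 2)), 21), Rational(-36, 23)), -155) = Mul(Add(Add(Mul(7, 196), 21), Rational(-36, 23)), -155) = Mul(Add(Add(1372, 21), Rational(-36, 23)), -155) = Mul(Add(1393, Rational(-36, 23)), -155) = Mul(Rational(32003, 23), -155) = Rational(-4960465, 23)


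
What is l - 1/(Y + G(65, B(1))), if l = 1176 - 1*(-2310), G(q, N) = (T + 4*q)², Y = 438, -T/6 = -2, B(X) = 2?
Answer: 259435091/74422 ≈ 3486.0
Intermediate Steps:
T = 12 (T = -6*(-2) = 12)
G(q, N) = (12 + 4*q)²
l = 3486 (l = 1176 + 2310 = 3486)
l - 1/(Y + G(65, B(1))) = 3486 - 1/(438 + 16*(3 + 65)²) = 3486 - 1/(438 + 16*68²) = 3486 - 1/(438 + 16*4624) = 3486 - 1/(438 + 73984) = 3486 - 1/74422 = 259435091/74422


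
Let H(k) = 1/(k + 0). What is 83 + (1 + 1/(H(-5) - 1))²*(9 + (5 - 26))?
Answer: 248/3 ≈ 82.667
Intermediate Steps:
H(k) = 1/k
83 + (1 + 1/(H(-5) - 1))²*(9 + (5 - 26)) = 83 + (1 + 1/(1/(-5) - 1))²*(9 + (5 - 26)) = 83 + (1 + 1/(-⅕ - 1))²*(9 - 21) = 83 + (1 + 1/(-6/5))²*(-12) = 83 + (1 - ⅚)²*(-12) = 83 + (⅙)²*(-12) = 83 + (1/36)*(-12) = 83 - ⅓ = 248/3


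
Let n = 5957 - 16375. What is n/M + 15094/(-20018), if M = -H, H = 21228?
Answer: -27966977/106235526 ≈ -0.26325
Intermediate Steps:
n = -10418
M = -21228 (M = -1*21228 = -21228)
n/M + 15094/(-20018) = -10418/(-21228) + 15094/(-20018) = -10418*(-1/21228) + 15094*(-1/20018) = 5209/10614 - 7547/10009 = -27966977/106235526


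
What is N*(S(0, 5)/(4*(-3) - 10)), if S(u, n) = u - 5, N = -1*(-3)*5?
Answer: 75/22 ≈ 3.4091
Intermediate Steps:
N = 15 (N = 3*5 = 15)
S(u, n) = -5 + u
N*(S(0, 5)/(4*(-3) - 10)) = 15*((-5 + 0)/(4*(-3) - 10)) = 15*(-5/(-12 - 10)) = 15*(-5/(-22)) = 15*(-5*(-1/22)) = 15*(5/22) = 75/22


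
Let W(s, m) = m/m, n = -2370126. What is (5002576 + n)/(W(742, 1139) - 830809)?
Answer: -1316225/415404 ≈ -3.1685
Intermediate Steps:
W(s, m) = 1
(5002576 + n)/(W(742, 1139) - 830809) = (5002576 - 2370126)/(1 - 830809) = 2632450/(-830808) = 2632450*(-1/830808) = -1316225/415404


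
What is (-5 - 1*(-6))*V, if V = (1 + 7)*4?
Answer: 32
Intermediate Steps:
V = 32 (V = 8*4 = 32)
(-5 - 1*(-6))*V = (-5 - 1*(-6))*32 = (-5 + 6)*32 = 1*32 = 32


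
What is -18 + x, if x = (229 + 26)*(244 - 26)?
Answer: 55572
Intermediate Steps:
x = 55590 (x = 255*218 = 55590)
-18 + x = -18 + 55590 = 55572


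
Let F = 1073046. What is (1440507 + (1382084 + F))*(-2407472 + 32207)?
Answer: -9253170218805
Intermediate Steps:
(1440507 + (1382084 + F))*(-2407472 + 32207) = (1440507 + (1382084 + 1073046))*(-2407472 + 32207) = (1440507 + 2455130)*(-2375265) = 3895637*(-2375265) = -9253170218805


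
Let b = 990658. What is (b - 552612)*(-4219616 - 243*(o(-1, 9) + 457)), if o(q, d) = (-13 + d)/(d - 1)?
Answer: -1896978134093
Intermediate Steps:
o(q, d) = (-13 + d)/(-1 + d)
(b - 552612)*(-4219616 - 243*(o(-1, 9) + 457)) = (990658 - 552612)*(-4219616 - 243*((-13 + 9)/(-1 + 9) + 457)) = 438046*(-4219616 - 243*(-4/8 + 457)) = 438046*(-4219616 - 243*((1/8)*(-4) + 457)) = 438046*(-4219616 - 243*(-1/2 + 457)) = 438046*(-4219616 - 243*913/2) = 438046*(-4219616 - 221859/2) = 438046*(-8661091/2) = -1896978134093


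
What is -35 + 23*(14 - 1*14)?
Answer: -35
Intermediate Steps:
-35 + 23*(14 - 1*14) = -35 + 23*(14 - 14) = -35 + 23*0 = -35 + 0 = -35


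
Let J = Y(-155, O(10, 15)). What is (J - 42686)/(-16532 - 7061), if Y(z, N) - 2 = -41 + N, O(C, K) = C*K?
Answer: 42575/23593 ≈ 1.8046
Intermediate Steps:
Y(z, N) = -39 + N (Y(z, N) = 2 + (-41 + N) = -39 + N)
J = 111 (J = -39 + 10*15 = -39 + 150 = 111)
(J - 42686)/(-16532 - 7061) = (111 - 42686)/(-16532 - 7061) = -42575/(-23593) = -42575*(-1/23593) = 42575/23593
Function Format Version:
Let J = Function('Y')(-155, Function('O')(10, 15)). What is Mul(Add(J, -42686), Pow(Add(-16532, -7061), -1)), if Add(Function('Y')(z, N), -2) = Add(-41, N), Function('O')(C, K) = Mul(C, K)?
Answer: Rational(42575, 23593) ≈ 1.8046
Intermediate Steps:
Function('Y')(z, N) = Add(-39, N) (Function('Y')(z, N) = Add(2, Add(-41, N)) = Add(-39, N))
J = 111 (J = Add(-39, Mul(10, 15)) = Add(-39, 150) = 111)
Mul(Add(J, -42686), Pow(Add(-16532, -7061), -1)) = Mul(Add(111, -42686), Pow(Add(-16532, -7061), -1)) = Mul(-42575, Pow(-23593, -1)) = Mul(-42575, Rational(-1, 23593)) = Rational(42575, 23593)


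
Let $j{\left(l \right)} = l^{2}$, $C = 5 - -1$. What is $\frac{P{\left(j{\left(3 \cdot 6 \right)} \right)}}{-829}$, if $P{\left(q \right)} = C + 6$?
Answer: $- \frac{12}{829} \approx -0.014475$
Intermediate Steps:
$C = 6$ ($C = 5 + 1 = 6$)
$P{\left(q \right)} = 12$ ($P{\left(q \right)} = 6 + 6 = 12$)
$\frac{P{\left(j{\left(3 \cdot 6 \right)} \right)}}{-829} = \frac{12}{-829} = 12 \left(- \frac{1}{829}\right) = - \frac{12}{829}$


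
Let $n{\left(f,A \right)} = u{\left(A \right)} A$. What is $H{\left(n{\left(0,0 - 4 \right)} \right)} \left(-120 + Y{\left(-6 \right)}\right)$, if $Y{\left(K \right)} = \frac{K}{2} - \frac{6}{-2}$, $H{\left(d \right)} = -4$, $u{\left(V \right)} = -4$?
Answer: $480$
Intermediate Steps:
$n{\left(f,A \right)} = - 4 A$
$Y{\left(K \right)} = 3 + \frac{K}{2}$ ($Y{\left(K \right)} = K \frac{1}{2} - -3 = \frac{K}{2} + 3 = 3 + \frac{K}{2}$)
$H{\left(n{\left(0,0 - 4 \right)} \right)} \left(-120 + Y{\left(-6 \right)}\right) = - 4 \left(-120 + \left(3 + \frac{1}{2} \left(-6\right)\right)\right) = - 4 \left(-120 + \left(3 - 3\right)\right) = - 4 \left(-120 + 0\right) = \left(-4\right) \left(-120\right) = 480$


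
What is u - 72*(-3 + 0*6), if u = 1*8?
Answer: 224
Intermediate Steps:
u = 8
u - 72*(-3 + 0*6) = 8 - 72*(-3 + 0*6) = 8 - 72*(-3 + 0) = 8 - 72*(-3) = 8 + 216 = 224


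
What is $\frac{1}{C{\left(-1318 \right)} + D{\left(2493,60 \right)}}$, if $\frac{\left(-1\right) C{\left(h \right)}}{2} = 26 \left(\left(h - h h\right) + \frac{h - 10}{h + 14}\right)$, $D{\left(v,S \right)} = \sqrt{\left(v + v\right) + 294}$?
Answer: $\frac{15011307493}{1357006150923270583} - \frac{26569 \sqrt{330}}{54280246036930823320} \approx 1.1062 \cdot 10^{-8}$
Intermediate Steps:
$D{\left(v,S \right)} = \sqrt{294 + 2 v}$ ($D{\left(v,S \right)} = \sqrt{2 v + 294} = \sqrt{294 + 2 v}$)
$C{\left(h \right)} = - 52 h + 52 h^{2} - \frac{52 \left(-10 + h\right)}{14 + h}$ ($C{\left(h \right)} = - 2 \cdot 26 \left(\left(h - h h\right) + \frac{h - 10}{h + 14}\right) = - 2 \cdot 26 \left(\left(h - h^{2}\right) + \frac{-10 + h}{14 + h}\right) = - 2 \cdot 26 \left(h - h^{2} + \frac{-10 + h}{14 + h}\right) = - 2 \left(- 26 h^{2} + 26 h + \frac{26 \left(-10 + h\right)}{14 + h}\right) = - 52 h + 52 h^{2} - \frac{52 \left(-10 + h\right)}{14 + h}$)
$\frac{1}{C{\left(-1318 \right)} + D{\left(2493,60 \right)}} = \frac{1}{\frac{52 \left(10 + \left(-1318\right)^{3} - -19770 + 13 \left(-1318\right)^{2}\right)}{14 - 1318} + \sqrt{294 + 2 \cdot 2493}} = \frac{1}{\frac{52 \left(10 - 2289529432 + 19770 + 13 \cdot 1737124\right)}{-1304} + \sqrt{294 + 4986}} = \frac{1}{52 \left(- \frac{1}{1304}\right) \left(10 - 2289529432 + 19770 + 22582612\right) + \sqrt{5280}} = \frac{1}{52 \left(- \frac{1}{1304}\right) \left(-2266927040\right) + 4 \sqrt{330}} = \frac{1}{\frac{14735025760}{163} + 4 \sqrt{330}}$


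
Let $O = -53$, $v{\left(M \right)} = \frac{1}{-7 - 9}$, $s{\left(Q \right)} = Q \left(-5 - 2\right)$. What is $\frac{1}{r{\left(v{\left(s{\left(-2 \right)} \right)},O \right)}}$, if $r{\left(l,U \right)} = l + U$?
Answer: $- \frac{16}{849} \approx -0.018846$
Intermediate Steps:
$s{\left(Q \right)} = - 7 Q$ ($s{\left(Q \right)} = Q \left(-7\right) = - 7 Q$)
$v{\left(M \right)} = - \frac{1}{16}$ ($v{\left(M \right)} = \frac{1}{-16} = - \frac{1}{16}$)
$r{\left(l,U \right)} = U + l$
$\frac{1}{r{\left(v{\left(s{\left(-2 \right)} \right)},O \right)}} = \frac{1}{-53 - \frac{1}{16}} = \frac{1}{- \frac{849}{16}} = - \frac{16}{849}$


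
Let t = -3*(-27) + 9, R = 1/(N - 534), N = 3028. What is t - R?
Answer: 224459/2494 ≈ 90.000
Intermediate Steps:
R = 1/2494 (R = 1/(3028 - 534) = 1/2494 ≈ 0.00040096)
t = 90 (t = 81 + 9 = 90)
t - R = 90 - 1*1/2494 = 90 - 1/2494 = 224459/2494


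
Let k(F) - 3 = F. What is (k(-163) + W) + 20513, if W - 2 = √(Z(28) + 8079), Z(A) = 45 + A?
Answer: 20355 + 2*√2038 ≈ 20445.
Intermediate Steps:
k(F) = 3 + F
W = 2 + 2*√2038 (W = 2 + √((45 + 28) + 8079) = 2 + √(73 + 8079) = 2 + √8152 = 2 + 2*√2038 ≈ 92.288)
(k(-163) + W) + 20513 = ((3 - 163) + (2 + 2*√2038)) + 20513 = (-160 + (2 + 2*√2038)) + 20513 = (-158 + 2*√2038) + 20513 = 20355 + 2*√2038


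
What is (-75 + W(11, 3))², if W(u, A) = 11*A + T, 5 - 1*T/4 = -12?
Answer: 676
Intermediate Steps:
T = 68 (T = 20 - 4*(-12) = 20 + 48 = 68)
W(u, A) = 68 + 11*A (W(u, A) = 11*A + 68 = 68 + 11*A)
(-75 + W(11, 3))² = (-75 + (68 + 11*3))² = (-75 + (68 + 33))² = (-75 + 101)² = 26² = 676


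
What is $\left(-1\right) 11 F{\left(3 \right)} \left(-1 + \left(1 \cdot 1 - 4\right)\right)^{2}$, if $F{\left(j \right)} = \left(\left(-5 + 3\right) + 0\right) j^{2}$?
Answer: $3168$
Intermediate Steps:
$F{\left(j \right)} = - 2 j^{2}$ ($F{\left(j \right)} = \left(-2 + 0\right) j^{2} = - 2 j^{2}$)
$\left(-1\right) 11 F{\left(3 \right)} \left(-1 + \left(1 \cdot 1 - 4\right)\right)^{2} = \left(-1\right) 11 \left(- 2 \cdot 3^{2}\right) \left(-1 + \left(1 \cdot 1 - 4\right)\right)^{2} = - 11 \left(\left(-2\right) 9\right) \left(-1 + \left(1 - 4\right)\right)^{2} = \left(-11\right) \left(-18\right) \left(-1 - 3\right)^{2} = 198 \left(-4\right)^{2} = 198 \cdot 16 = 3168$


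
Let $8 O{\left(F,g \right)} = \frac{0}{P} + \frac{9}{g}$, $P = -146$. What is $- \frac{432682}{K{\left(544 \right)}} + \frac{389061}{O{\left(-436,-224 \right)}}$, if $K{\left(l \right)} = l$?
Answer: $- \frac{21071068437}{272} \approx -7.7467 \cdot 10^{7}$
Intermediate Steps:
$O{\left(F,g \right)} = \frac{9}{8 g}$ ($O{\left(F,g \right)} = \frac{\frac{0}{-146} + \frac{9}{g}}{8} = \frac{0 \left(- \frac{1}{146}\right) + \frac{9}{g}}{8} = \frac{0 + \frac{9}{g}}{8} = \frac{9 \frac{1}{g}}{8} = \frac{9}{8 g}$)
$- \frac{432682}{K{\left(544 \right)}} + \frac{389061}{O{\left(-436,-224 \right)}} = - \frac{432682}{544} + \frac{389061}{\frac{9}{8} \frac{1}{-224}} = \left(-432682\right) \frac{1}{544} + \frac{389061}{\frac{9}{8} \left(- \frac{1}{224}\right)} = - \frac{216341}{272} + \frac{389061}{- \frac{9}{1792}} = - \frac{216341}{272} + 389061 \left(- \frac{1792}{9}\right) = - \frac{216341}{272} - 77466368 = - \frac{21071068437}{272}$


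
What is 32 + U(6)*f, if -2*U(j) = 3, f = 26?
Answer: -7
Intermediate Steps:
U(j) = -3/2 (U(j) = -½*3 = -3/2)
32 + U(6)*f = 32 - 3/2*26 = 32 - 39 = -7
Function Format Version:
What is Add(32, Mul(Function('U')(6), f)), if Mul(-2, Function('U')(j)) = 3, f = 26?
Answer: -7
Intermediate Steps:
Function('U')(j) = Rational(-3, 2) (Function('U')(j) = Mul(Rational(-1, 2), 3) = Rational(-3, 2))
Add(32, Mul(Function('U')(6), f)) = Add(32, Mul(Rational(-3, 2), 26)) = Add(32, -39) = -7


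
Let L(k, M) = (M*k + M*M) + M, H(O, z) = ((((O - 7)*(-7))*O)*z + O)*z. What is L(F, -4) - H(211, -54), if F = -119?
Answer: 878626010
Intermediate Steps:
H(O, z) = z*(O + O*z*(49 - 7*O)) (H(O, z) = ((((-7 + O)*(-7))*O)*z + O)*z = (((49 - 7*O)*O)*z + O)*z = ((O*(49 - 7*O))*z + O)*z = (O*z*(49 - 7*O) + O)*z = (O + O*z*(49 - 7*O))*z = z*(O + O*z*(49 - 7*O)))
L(k, M) = M + M² + M*k (L(k, M) = (M*k + M²) + M = (M² + M*k) + M = M + M² + M*k)
L(F, -4) - H(211, -54) = -4*(1 - 4 - 119) - 211*(-54)*(1 + 49*(-54) - 7*211*(-54)) = -4*(-122) - 211*(-54)*(1 - 2646 + 79758) = 488 - 211*(-54)*77113 = 488 - 1*(-878625522) = 488 + 878625522 = 878626010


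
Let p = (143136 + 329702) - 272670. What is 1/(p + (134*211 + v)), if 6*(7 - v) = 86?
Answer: 3/685304 ≈ 4.3776e-6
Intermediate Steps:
v = -22/3 (v = 7 - ⅙*86 = 7 - 43/3 = -22/3 ≈ -7.3333)
p = 200168 (p = 472838 - 272670 = 200168)
1/(p + (134*211 + v)) = 1/(200168 + (134*211 - 22/3)) = 1/(200168 + (28274 - 22/3)) = 1/(200168 + 84800/3) = 1/(685304/3) = 3/685304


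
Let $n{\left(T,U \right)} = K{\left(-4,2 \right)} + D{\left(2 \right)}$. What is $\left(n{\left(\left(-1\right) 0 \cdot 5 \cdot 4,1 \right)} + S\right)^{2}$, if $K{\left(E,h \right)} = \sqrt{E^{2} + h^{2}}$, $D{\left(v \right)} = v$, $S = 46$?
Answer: $2324 + 192 \sqrt{5} \approx 2753.3$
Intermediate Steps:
$n{\left(T,U \right)} = 2 + 2 \sqrt{5}$ ($n{\left(T,U \right)} = \sqrt{\left(-4\right)^{2} + 2^{2}} + 2 = \sqrt{16 + 4} + 2 = \sqrt{20} + 2 = 2 \sqrt{5} + 2 = 2 + 2 \sqrt{5}$)
$\left(n{\left(\left(-1\right) 0 \cdot 5 \cdot 4,1 \right)} + S\right)^{2} = \left(\left(2 + 2 \sqrt{5}\right) + 46\right)^{2} = \left(48 + 2 \sqrt{5}\right)^{2}$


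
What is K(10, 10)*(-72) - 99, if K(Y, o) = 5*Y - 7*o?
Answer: 1341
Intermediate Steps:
K(Y, o) = -7*o + 5*Y
K(10, 10)*(-72) - 99 = (-7*10 + 5*10)*(-72) - 99 = (-70 + 50)*(-72) - 99 = -20*(-72) - 99 = 1440 - 99 = 1341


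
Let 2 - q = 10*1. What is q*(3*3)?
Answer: -72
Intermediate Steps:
q = -8 (q = 2 - 10 = -8)
q*(3*3) = -24*3 = -8*9 = -72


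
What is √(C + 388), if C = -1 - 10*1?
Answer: √377 ≈ 19.416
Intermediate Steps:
C = -11 (C = -1 - 10 = -11)
√(C + 388) = √(-11 + 388) = √377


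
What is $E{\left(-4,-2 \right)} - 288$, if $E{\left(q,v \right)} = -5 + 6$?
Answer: $-287$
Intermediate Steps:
$E{\left(q,v \right)} = 1$
$E{\left(-4,-2 \right)} - 288 = 1 - 288 = -287$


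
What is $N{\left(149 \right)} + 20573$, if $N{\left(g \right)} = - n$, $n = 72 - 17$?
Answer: $20518$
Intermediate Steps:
$n = 55$ ($n = 72 - 17 = 55$)
$N{\left(g \right)} = -55$ ($N{\left(g \right)} = \left(-1\right) 55 = -55$)
$N{\left(149 \right)} + 20573 = -55 + 20573 = 20518$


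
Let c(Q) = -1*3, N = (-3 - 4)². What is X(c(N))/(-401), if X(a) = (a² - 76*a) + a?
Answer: -234/401 ≈ -0.58354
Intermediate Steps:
N = 49 (N = (-7)² = 49)
c(Q) = -3
X(a) = a² - 75*a
X(c(N))/(-401) = -3*(-75 - 3)/(-401) = -3*(-78)*(-1/401) = 234*(-1/401) = -234/401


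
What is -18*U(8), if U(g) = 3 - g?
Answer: 90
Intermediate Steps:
-18*U(8) = -18*(3 - 1*8) = -18*(3 - 8) = -18*(-5) = 90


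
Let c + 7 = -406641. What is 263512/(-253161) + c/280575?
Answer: -6551196064/2630764725 ≈ -2.4902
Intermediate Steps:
c = -406648 (c = -7 - 406641 = -406648)
263512/(-253161) + c/280575 = 263512/(-253161) - 406648/280575 = 263512*(-1/253161) - 406648*1/280575 = -263512/253161 - 406648/280575 = -6551196064/2630764725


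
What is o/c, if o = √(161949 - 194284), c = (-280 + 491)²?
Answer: I*√32335/44521 ≈ 0.004039*I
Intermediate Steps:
c = 44521 (c = 211² = 44521)
o = I*√32335 (o = √(-32335) = I*√32335 ≈ 179.82*I)
o/c = (I*√32335)/44521 = (I*√32335)*(1/44521) = I*√32335/44521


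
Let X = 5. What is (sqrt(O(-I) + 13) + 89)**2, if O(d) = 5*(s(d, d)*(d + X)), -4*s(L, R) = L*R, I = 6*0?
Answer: (89 + sqrt(13))**2 ≈ 8575.8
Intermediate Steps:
I = 0
s(L, R) = -L*R/4
O(d) = -5*d**2*(5 + d)/4 (O(d) = 5*((-d*d/4)*(d + 5)) = 5*((-d**2/4)*(5 + d)) = 5*(-d**2*(5 + d)/4) = -5*d**2*(5 + d)/4)
(sqrt(O(-I) + 13) + 89)**2 = (sqrt(5*(-1*0)**2*(-5 - (-1)*0)/4 + 13) + 89)**2 = (sqrt((5/4)*0**2*(-5 - 1*0) + 13) + 89)**2 = (sqrt((5/4)*0*(-5 + 0) + 13) + 89)**2 = (sqrt((5/4)*0*(-5) + 13) + 89)**2 = (sqrt(0 + 13) + 89)**2 = (sqrt(13) + 89)**2 = (89 + sqrt(13))**2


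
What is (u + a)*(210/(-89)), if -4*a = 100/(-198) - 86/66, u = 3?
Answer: -47845/5874 ≈ -8.1452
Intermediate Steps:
a = 179/396 (a = -(100/(-198) - 86/66)/4 = -(100*(-1/198) - 86*1/66)/4 = -(-50/99 - 43/33)/4 = -¼*(-179/99) = 179/396 ≈ 0.45202)
(u + a)*(210/(-89)) = (3 + 179/396)*(210/(-89)) = 1367*(210*(-1/89))/396 = (1367/396)*(-210/89) = -47845/5874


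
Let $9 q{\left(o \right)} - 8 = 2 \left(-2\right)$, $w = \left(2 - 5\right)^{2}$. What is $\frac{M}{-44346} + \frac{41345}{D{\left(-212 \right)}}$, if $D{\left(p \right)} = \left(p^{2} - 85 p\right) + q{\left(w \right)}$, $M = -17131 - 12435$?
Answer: $\frac{3325582921}{2512999128} \approx 1.3234$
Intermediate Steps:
$M = -29566$
$w = 9$ ($w = \left(-3\right)^{2} = 9$)
$q{\left(o \right)} = \frac{4}{9}$ ($q{\left(o \right)} = \frac{8}{9} + \frac{2 \left(-2\right)}{9} = \frac{8}{9} + \frac{1}{9} \left(-4\right) = \frac{8}{9} - \frac{4}{9} = \frac{4}{9}$)
$D{\left(p \right)} = \frac{4}{9} + p^{2} - 85 p$ ($D{\left(p \right)} = \left(p^{2} - 85 p\right) + \frac{4}{9} = \frac{4}{9} + p^{2} - 85 p$)
$\frac{M}{-44346} + \frac{41345}{D{\left(-212 \right)}} = - \frac{29566}{-44346} + \frac{41345}{\frac{4}{9} + \left(-212\right)^{2} - -18020} = \left(-29566\right) \left(- \frac{1}{44346}\right) + \frac{41345}{\frac{4}{9} + 44944 + 18020} = \frac{14783}{22173} + \frac{41345}{\frac{566680}{9}} = \frac{14783}{22173} + 41345 \cdot \frac{9}{566680} = \frac{14783}{22173} + \frac{74421}{113336} = \frac{3325582921}{2512999128}$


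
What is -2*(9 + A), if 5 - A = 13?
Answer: -2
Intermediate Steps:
A = -8 (A = 5 - 1*13 = 5 - 13 = -8)
-2*(9 + A) = -2*(9 - 8) = -2*1 = -2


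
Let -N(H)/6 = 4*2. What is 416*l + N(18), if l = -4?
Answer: -1712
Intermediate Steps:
N(H) = -48 (N(H) = -24*2 = -6*8 = -48)
416*l + N(18) = 416*(-4) - 48 = -1664 - 48 = -1712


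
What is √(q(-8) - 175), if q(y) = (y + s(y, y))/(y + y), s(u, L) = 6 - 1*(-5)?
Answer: I*√2803/4 ≈ 13.236*I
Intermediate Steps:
s(u, L) = 11 (s(u, L) = 6 + 5 = 11)
q(y) = (11 + y)/(2*y) (q(y) = (y + 11)/(y + y) = (11 + y)/((2*y)) = (11 + y)*(1/(2*y)) = (11 + y)/(2*y))
√(q(-8) - 175) = √((½)*(11 - 8)/(-8) - 175) = √((½)*(-⅛)*3 - 175) = √(-3/16 - 175) = √(-2803/16) = I*√2803/4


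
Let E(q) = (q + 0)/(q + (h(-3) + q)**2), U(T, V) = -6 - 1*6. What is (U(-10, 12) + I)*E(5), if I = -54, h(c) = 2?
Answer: -55/9 ≈ -6.1111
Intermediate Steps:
U(T, V) = -12 (U(T, V) = -6 - 6 = -12)
E(q) = q/(q + (2 + q)**2) (E(q) = (q + 0)/(q + (2 + q)**2) = q/(q + (2 + q)**2))
(U(-10, 12) + I)*E(5) = (-12 - 54)*(5/(5 + (2 + 5)**2)) = -330/(5 + 7**2) = -330/(5 + 49) = -330/54 = -66*5/54 = -55/9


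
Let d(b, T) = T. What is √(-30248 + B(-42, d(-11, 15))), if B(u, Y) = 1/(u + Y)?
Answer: I*√2450091/9 ≈ 173.92*I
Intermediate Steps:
B(u, Y) = 1/(Y + u)
√(-30248 + B(-42, d(-11, 15))) = √(-30248 + 1/(15 - 42)) = √(-30248 + 1/(-27)) = √(-30248 - 1/27) = √(-816697/27) = I*√2450091/9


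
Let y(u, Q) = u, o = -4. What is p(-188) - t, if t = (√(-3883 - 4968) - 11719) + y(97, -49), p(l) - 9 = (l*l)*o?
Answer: -129745 - I*√8851 ≈ -1.2975e+5 - 94.08*I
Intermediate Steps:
p(l) = 9 - 4*l² (p(l) = 9 + (l*l)*(-4) = 9 + l²*(-4) = 9 - 4*l²)
t = -11622 + I*√8851 (t = (√(-3883 - 4968) - 11719) + 97 = (√(-8851) - 11719) + 97 = (I*√8851 - 11719) + 97 = (-11719 + I*√8851) + 97 = -11622 + I*√8851 ≈ -11622.0 + 94.08*I)
p(-188) - t = (9 - 4*(-188)²) - (-11622 + I*√8851) = (9 - 4*35344) + (11622 - I*√8851) = (9 - 141376) + (11622 - I*√8851) = -141367 + (11622 - I*√8851) = -129745 - I*√8851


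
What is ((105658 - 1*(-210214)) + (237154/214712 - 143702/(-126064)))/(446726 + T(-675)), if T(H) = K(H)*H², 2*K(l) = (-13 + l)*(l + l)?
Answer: 534369465284811/357954718372431913648 ≈ 1.4928e-6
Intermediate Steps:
K(l) = l*(-13 + l) (K(l) = ((-13 + l)*(l + l))/2 = ((-13 + l)*(2*l))/2 = (2*l*(-13 + l))/2 = l*(-13 + l))
T(H) = H³*(-13 + H) (T(H) = (H*(-13 + H))*H² = H³*(-13 + H))
((105658 - 1*(-210214)) + (237154/214712 - 143702/(-126064)))/(446726 + T(-675)) = ((105658 - 1*(-210214)) + (237154/214712 - 143702/(-126064)))/(446726 + (-675)³*(-13 - 675)) = ((105658 + 210214) + (237154*(1/214712) - 143702*(-1/126064)))/(446726 - 307546875*(-688)) = (315872 + (118577/107356 + 71851/63032))/(446726 + 211592250000) = (315872 + 3796945355/1691715848)/211592696726 = (534369465284811/1691715848)*(1/211592696726) = 534369465284811/357954718372431913648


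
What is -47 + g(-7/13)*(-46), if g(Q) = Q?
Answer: -289/13 ≈ -22.231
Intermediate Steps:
-47 + g(-7/13)*(-46) = -47 - 7/13*(-46) = -47 + 322/13 = -289/13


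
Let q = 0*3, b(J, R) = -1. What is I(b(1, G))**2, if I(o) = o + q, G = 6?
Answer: 1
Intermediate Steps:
q = 0
I(o) = o (I(o) = o + 0 = o)
I(b(1, G))**2 = (-1)**2 = 1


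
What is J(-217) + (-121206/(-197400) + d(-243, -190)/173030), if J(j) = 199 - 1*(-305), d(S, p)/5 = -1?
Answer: 287260946253/569268700 ≈ 504.61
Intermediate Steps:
d(S, p) = -5 (d(S, p) = 5*(-1) = -5)
J(j) = 504 (J(j) = 199 + 305 = 504)
J(-217) + (-121206/(-197400) + d(-243, -190)/173030) = 504 + (-121206/(-197400) - 5/173030) = 504 + (-121206*(-1/197400) - 5*1/173030) = 504 + (20201/32900 - 1/34606) = 504 + 349521453/569268700 = 287260946253/569268700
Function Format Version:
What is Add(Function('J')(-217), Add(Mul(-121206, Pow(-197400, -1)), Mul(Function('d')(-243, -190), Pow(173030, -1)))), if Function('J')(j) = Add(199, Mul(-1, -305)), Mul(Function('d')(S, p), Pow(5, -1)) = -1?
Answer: Rational(287260946253, 569268700) ≈ 504.61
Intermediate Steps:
Function('d')(S, p) = -5 (Function('d')(S, p) = Mul(5, -1) = -5)
Function('J')(j) = 504 (Function('J')(j) = Add(199, 305) = 504)
Add(Function('J')(-217), Add(Mul(-121206, Pow(-197400, -1)), Mul(Function('d')(-243, -190), Pow(173030, -1)))) = Add(504, Add(Mul(-121206, Pow(-197400, -1)), Mul(-5, Pow(173030, -1)))) = Add(504, Add(Mul(-121206, Rational(-1, 197400)), Mul(-5, Rational(1, 173030)))) = Add(504, Add(Rational(20201, 32900), Rational(-1, 34606))) = Add(504, Rational(349521453, 569268700)) = Rational(287260946253, 569268700)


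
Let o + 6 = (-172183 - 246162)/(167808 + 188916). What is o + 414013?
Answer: 147685814723/356724 ≈ 4.1401e+5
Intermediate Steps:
o = -2558689/356724 (o = -6 + (-172183 - 246162)/(167808 + 188916) = -6 - 418345/356724 = -2558689/356724 ≈ -7.1727)
o + 414013 = -2558689/356724 + 414013 = 147685814723/356724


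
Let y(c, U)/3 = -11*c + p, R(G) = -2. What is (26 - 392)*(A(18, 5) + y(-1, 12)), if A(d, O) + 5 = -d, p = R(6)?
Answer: -1464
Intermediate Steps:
p = -2
A(d, O) = -5 - d
y(c, U) = -6 - 33*c (y(c, U) = 3*(-11*c - 2) = 3*(-2 - 11*c) = -6 - 33*c)
(26 - 392)*(A(18, 5) + y(-1, 12)) = (26 - 392)*((-5 - 1*18) + (-6 - 33*(-1))) = -366*((-5 - 18) + (-6 + 33)) = -366*(-23 + 27) = -366*4 = -1464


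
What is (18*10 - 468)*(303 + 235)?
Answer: -154944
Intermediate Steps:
(18*10 - 468)*(303 + 235) = (180 - 468)*538 = -288*538 = -154944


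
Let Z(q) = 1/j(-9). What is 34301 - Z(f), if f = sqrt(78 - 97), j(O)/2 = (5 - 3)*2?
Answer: 274407/8 ≈ 34301.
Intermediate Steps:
j(O) = 8 (j(O) = 2*((5 - 3)*2) = 2*(2*2) = 2*4 = 8)
f = I*sqrt(19) (f = sqrt(-19) = I*sqrt(19) ≈ 4.3589*I)
Z(q) = 1/8
34301 - Z(f) = 34301 - 1*1/8 = 34301 - 1/8 = 274407/8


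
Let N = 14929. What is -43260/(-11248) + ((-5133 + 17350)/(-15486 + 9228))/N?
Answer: 505182198313/131356508892 ≈ 3.8459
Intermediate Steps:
-43260/(-11248) + ((-5133 + 17350)/(-15486 + 9228))/N = -43260/(-11248) + ((-5133 + 17350)/(-15486 + 9228))/14929 = -43260*(-1/11248) + (12217/(-6258))*(1/14929) = 10815/2812 + (12217*(-1/6258))*(1/14929) = 10815/2812 - 12217/6258*1/14929 = 10815/2812 - 12217/93425682 = 505182198313/131356508892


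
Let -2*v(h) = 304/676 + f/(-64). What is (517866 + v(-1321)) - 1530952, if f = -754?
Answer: -10957604321/10816 ≈ -1.0131e+6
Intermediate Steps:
v(h) = -66145/10816 (v(h) = -(304/676 - 754/(-64))/2 = -(304*(1/676) - 754*(-1/64))/2 = -(76/169 + 377/32)/2 = -1/2*66145/5408 = -66145/10816)
(517866 + v(-1321)) - 1530952 = (517866 - 66145/10816) - 1530952 = 5601172511/10816 - 1530952 = -10957604321/10816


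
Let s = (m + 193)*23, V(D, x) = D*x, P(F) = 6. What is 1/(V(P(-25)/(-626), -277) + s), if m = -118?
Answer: 313/540756 ≈ 0.00057882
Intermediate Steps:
s = 1725 (s = (-118 + 193)*23 = 75*23 = 1725)
1/(V(P(-25)/(-626), -277) + s) = 1/((6/(-626))*(-277) + 1725) = 1/((6*(-1/626))*(-277) + 1725) = 1/(-3/313*(-277) + 1725) = 1/(831/313 + 1725) = 1/(540756/313) = 313/540756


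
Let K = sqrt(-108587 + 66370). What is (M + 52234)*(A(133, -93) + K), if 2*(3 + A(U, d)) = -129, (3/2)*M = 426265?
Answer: -22707720 + 1009232*I*sqrt(42217)/3 ≈ -2.2708e+7 + 6.9122e+7*I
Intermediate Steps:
M = 852530/3 (M = (2/3)*426265 = 852530/3 ≈ 2.8418e+5)
A(U, d) = -135/2 (A(U, d) = -3 + (1/2)*(-129) = -3 - 129/2 = -135/2)
K = I*sqrt(42217) (K = sqrt(-42217) = I*sqrt(42217) ≈ 205.47*I)
(M + 52234)*(A(133, -93) + K) = (852530/3 + 52234)*(-135/2 + I*sqrt(42217)) = 1009232*(-135/2 + I*sqrt(42217))/3 = -22707720 + 1009232*I*sqrt(42217)/3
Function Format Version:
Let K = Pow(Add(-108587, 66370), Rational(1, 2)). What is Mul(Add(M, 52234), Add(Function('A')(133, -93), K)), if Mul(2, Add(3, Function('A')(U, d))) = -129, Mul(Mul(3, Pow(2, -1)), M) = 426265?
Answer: Add(-22707720, Mul(Rational(1009232, 3), I, Pow(42217, Rational(1, 2)))) ≈ Add(-2.2708e+7, Mul(6.9122e+7, I))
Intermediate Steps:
M = Rational(852530, 3) (M = Mul(Rational(2, 3), 426265) = Rational(852530, 3) ≈ 2.8418e+5)
Function('A')(U, d) = Rational(-135, 2) (Function('A')(U, d) = Add(-3, Mul(Rational(1, 2), -129)) = Add(-3, Rational(-129, 2)) = Rational(-135, 2))
K = Mul(I, Pow(42217, Rational(1, 2))) (K = Pow(-42217, Rational(1, 2)) = Mul(I, Pow(42217, Rational(1, 2))) ≈ Mul(205.47, I))
Mul(Add(M, 52234), Add(Function('A')(133, -93), K)) = Mul(Add(Rational(852530, 3), 52234), Add(Rational(-135, 2), Mul(I, Pow(42217, Rational(1, 2))))) = Mul(Rational(1009232, 3), Add(Rational(-135, 2), Mul(I, Pow(42217, Rational(1, 2))))) = Add(-22707720, Mul(Rational(1009232, 3), I, Pow(42217, Rational(1, 2))))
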